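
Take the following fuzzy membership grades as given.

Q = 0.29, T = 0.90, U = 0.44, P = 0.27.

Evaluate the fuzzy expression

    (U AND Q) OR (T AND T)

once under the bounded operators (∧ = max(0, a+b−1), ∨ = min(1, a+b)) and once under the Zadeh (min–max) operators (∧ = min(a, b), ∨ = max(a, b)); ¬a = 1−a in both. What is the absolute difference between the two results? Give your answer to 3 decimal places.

Under bounded:
  U AND Q = max(0, a+b−1) on (0.44, 0.29) = 0.00
  T AND T = max(0, a+b−1) on (0.90, 0.90) = 0.80
  (U AND Q) OR (T AND T) = min(1, a+b) on (0.00, 0.80) = 0.80
  → value = 0.8000
Under Zadeh (min–max):
  U AND Q = min(a, b) on (0.44, 0.29) = 0.29
  T AND T = min(a, b) on (0.90, 0.90) = 0.90
  (U AND Q) OR (T AND T) = max(a, b) on (0.29, 0.90) = 0.90
  → value = 0.9000
|0.8000 − 0.9000| = 0.100

0.100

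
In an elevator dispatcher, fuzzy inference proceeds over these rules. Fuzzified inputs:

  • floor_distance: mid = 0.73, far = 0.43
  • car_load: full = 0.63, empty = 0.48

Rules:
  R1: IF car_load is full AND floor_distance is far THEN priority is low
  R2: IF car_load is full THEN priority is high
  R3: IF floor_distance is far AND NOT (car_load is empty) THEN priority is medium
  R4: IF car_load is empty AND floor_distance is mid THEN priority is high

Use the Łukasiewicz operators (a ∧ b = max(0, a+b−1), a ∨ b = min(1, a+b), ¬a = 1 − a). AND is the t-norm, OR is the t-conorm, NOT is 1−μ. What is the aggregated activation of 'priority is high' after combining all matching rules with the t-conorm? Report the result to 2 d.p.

R1: full=0.63, far=0.43; AND[max(0, a+b−1)] → w = 0.06
R2: full=0.63 → w = 0.63
R3: far=0.43, ¬empty=1−0.48=0.52; AND[max(0, a+b−1)] → w = 0.00
R4: empty=0.48, mid=0.73; AND[max(0, a+b−1)] → w = 0.21
Rules with consequent 'high': {R2, R4} → strengths 0.63, 0.21
Aggregate via t-conorm [min(1, a+b)]: 0.84

0.84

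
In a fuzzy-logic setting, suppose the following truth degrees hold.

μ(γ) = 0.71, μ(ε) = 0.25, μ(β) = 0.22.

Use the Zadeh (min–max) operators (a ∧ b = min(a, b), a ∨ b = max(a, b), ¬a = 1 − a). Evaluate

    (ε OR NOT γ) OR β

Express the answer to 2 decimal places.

0.29

NOT γ = 1 − 0.71 = 0.29
ε OR NOT γ = max(a, b) on (0.25, 0.29) = 0.29
(ε OR NOT γ) OR β = max(a, b) on (0.29, 0.22) = 0.29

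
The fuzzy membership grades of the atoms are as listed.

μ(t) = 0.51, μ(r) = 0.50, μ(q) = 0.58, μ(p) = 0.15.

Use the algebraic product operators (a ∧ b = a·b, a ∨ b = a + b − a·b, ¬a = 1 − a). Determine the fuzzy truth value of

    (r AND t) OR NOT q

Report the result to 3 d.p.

0.568

r AND t = a·b on (0.5000, 0.5100) = 0.2550
NOT q = 1 − 0.5800 = 0.4200
(r AND t) OR NOT q = a + b − a·b on (0.2550, 0.4200) = 0.5679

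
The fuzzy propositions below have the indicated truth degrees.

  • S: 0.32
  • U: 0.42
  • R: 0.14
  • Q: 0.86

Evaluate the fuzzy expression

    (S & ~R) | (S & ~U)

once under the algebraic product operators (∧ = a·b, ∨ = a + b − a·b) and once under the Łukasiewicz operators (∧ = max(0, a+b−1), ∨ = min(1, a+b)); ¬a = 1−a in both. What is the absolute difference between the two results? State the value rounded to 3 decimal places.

0.230

Under algebraic product:
  ~R = 1 − 0.1400 = 0.8600
  S & ~R = a·b on (0.3200, 0.8600) = 0.2752
  ~U = 1 − 0.4200 = 0.5800
  S & ~U = a·b on (0.3200, 0.5800) = 0.1856
  (S & ~R) | (S & ~U) = a + b − a·b on (0.2752, 0.1856) = 0.4097
  → value = 0.4097
Under Łukasiewicz:
  ~R = 1 − 0.14 = 0.86
  S & ~R = max(0, a+b−1) on (0.32, 0.86) = 0.18
  ~U = 1 − 0.42 = 0.58
  S & ~U = max(0, a+b−1) on (0.32, 0.58) = 0.00
  (S & ~R) | (S & ~U) = min(1, a+b) on (0.18, 0.00) = 0.18
  → value = 0.1800
|0.4097 − 0.1800| = 0.230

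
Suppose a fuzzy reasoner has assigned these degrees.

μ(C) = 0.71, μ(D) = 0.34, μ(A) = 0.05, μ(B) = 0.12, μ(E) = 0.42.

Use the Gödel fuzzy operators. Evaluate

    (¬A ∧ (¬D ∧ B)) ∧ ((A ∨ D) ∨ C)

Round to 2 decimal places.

0.12

¬A = 1 − 0.05 = 0.95
¬D = 1 − 0.34 = 0.66
¬D ∧ B = min(a, b) on (0.66, 0.12) = 0.12
¬A ∧ (¬D ∧ B) = min(a, b) on (0.95, 0.12) = 0.12
A ∨ D = max(a, b) on (0.05, 0.34) = 0.34
(A ∨ D) ∨ C = max(a, b) on (0.34, 0.71) = 0.71
(¬A ∧ (¬D ∧ B)) ∧ ((A ∨ D) ∨ C) = min(a, b) on (0.12, 0.71) = 0.12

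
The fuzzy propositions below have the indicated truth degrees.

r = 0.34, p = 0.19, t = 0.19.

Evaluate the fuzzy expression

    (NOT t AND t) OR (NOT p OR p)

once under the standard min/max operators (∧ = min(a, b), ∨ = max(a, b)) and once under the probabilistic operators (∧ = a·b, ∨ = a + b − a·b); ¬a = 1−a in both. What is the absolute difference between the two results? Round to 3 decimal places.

0.060

Under standard min/max:
  NOT t = 1 − 0.19 = 0.81
  NOT t AND t = min(a, b) on (0.81, 0.19) = 0.19
  NOT p = 1 − 0.19 = 0.81
  NOT p OR p = max(a, b) on (0.81, 0.19) = 0.81
  (NOT t AND t) OR (NOT p OR p) = max(a, b) on (0.19, 0.81) = 0.81
  → value = 0.8100
Under probabilistic:
  NOT t = 1 − 0.1900 = 0.8100
  NOT t AND t = a·b on (0.8100, 0.1900) = 0.1539
  NOT p = 1 − 0.1900 = 0.8100
  NOT p OR p = a + b − a·b on (0.8100, 0.1900) = 0.8461
  (NOT t AND t) OR (NOT p OR p) = a + b − a·b on (0.1539, 0.8461) = 0.8698
  → value = 0.8698
|0.8100 − 0.8698| = 0.060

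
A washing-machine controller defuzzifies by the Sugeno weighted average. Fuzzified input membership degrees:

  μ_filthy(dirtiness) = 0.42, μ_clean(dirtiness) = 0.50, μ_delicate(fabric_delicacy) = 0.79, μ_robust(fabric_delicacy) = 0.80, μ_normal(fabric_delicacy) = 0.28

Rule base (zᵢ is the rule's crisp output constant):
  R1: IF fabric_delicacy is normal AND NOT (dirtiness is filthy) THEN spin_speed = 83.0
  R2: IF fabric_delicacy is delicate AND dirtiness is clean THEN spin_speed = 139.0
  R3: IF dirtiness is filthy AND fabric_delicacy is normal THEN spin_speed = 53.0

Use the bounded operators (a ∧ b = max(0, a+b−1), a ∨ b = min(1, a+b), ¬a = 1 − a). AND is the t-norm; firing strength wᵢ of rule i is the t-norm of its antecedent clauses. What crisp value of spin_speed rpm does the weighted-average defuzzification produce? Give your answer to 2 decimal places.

139.00

R1 (z=83.0): normal=0.28, ¬filthy=1−0.42=0.58; AND[max(0, a+b−1)] → w = 0.00
R2 (z=139.0): delicate=0.79, clean=0.50; AND[max(0, a+b−1)] → w = 0.29
R3 (z=53.0): filthy=0.42, normal=0.28; AND[max(0, a+b−1)] → w = 0.00
Weighted average = (0.00·83.0 + 0.29·139.0 + 0.00·53.0) / (0.00 + 0.29 + 0.00)
  = 40.3100 / 0.2900 = 139.00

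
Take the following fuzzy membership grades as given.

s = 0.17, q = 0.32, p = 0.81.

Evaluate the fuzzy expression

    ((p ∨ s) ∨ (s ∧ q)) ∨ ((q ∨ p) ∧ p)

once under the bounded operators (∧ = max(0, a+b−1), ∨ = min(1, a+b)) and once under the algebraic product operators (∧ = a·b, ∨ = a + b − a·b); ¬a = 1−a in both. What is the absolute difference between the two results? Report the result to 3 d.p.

0.044

Under bounded:
  p ∨ s = min(1, a+b) on (0.81, 0.17) = 0.98
  s ∧ q = max(0, a+b−1) on (0.17, 0.32) = 0.00
  (p ∨ s) ∨ (s ∧ q) = min(1, a+b) on (0.98, 0.00) = 0.98
  q ∨ p = min(1, a+b) on (0.32, 0.81) = 1.00
  (q ∨ p) ∧ p = max(0, a+b−1) on (1.00, 0.81) = 0.81
  ((p ∨ s) ∨ (s ∧ q)) ∨ ((q ∨ p) ∧ p) = min(1, a+b) on (0.98, 0.81) = 1.00
  → value = 1.0000
Under algebraic product:
  p ∨ s = a + b − a·b on (0.8100, 0.1700) = 0.8423
  s ∧ q = a·b on (0.1700, 0.3200) = 0.0544
  (p ∨ s) ∨ (s ∧ q) = a + b − a·b on (0.8423, 0.0544) = 0.8509
  q ∨ p = a + b − a·b on (0.3200, 0.8100) = 0.8708
  (q ∨ p) ∧ p = a·b on (0.8708, 0.8100) = 0.7053
  ((p ∨ s) ∨ (s ∧ q)) ∨ ((q ∨ p) ∧ p) = a + b − a·b on (0.8509, 0.7053) = 0.9561
  → value = 0.9561
|1.0000 − 0.9561| = 0.044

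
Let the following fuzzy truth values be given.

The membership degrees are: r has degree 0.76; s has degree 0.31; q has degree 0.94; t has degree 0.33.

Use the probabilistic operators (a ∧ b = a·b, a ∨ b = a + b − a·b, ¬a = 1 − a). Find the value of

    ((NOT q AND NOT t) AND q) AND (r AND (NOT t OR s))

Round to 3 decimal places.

0.022

NOT q = 1 − 0.9400 = 0.0600
NOT t = 1 − 0.3300 = 0.6700
NOT q AND NOT t = a·b on (0.0600, 0.6700) = 0.0402
(NOT q AND NOT t) AND q = a·b on (0.0402, 0.9400) = 0.0378
NOT t = 1 − 0.3300 = 0.6700
NOT t OR s = a + b − a·b on (0.6700, 0.3100) = 0.7723
r AND (NOT t OR s) = a·b on (0.7600, 0.7723) = 0.5869
((NOT q AND NOT t) AND q) AND (r AND (NOT t OR s)) = a·b on (0.0378, 0.5869) = 0.0222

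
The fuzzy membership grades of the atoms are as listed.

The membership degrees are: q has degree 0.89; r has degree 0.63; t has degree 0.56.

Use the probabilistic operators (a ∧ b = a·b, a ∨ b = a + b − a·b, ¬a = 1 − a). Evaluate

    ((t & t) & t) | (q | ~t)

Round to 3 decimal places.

t & t = a·b on (0.5600, 0.5600) = 0.3136
(t & t) & t = a·b on (0.3136, 0.5600) = 0.1756
~t = 1 − 0.5600 = 0.4400
q | ~t = a + b − a·b on (0.8900, 0.4400) = 0.9384
((t & t) & t) | (q | ~t) = a + b − a·b on (0.1756, 0.9384) = 0.9492

0.949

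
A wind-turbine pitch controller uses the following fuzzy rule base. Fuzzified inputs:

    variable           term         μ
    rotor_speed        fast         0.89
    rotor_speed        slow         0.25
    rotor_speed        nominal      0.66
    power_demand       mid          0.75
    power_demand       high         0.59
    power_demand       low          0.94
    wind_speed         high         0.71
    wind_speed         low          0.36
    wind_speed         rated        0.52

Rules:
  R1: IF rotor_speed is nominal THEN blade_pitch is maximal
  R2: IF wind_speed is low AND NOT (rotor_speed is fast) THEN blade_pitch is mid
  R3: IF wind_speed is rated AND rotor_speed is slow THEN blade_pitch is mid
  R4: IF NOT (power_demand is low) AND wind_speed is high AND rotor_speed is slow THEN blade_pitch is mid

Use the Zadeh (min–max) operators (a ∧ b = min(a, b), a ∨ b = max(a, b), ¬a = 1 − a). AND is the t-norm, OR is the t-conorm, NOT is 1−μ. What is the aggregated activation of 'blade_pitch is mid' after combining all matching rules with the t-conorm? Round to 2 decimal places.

R1: nominal=0.66 → w = 0.66
R2: low=0.36, ¬fast=1−0.89=0.11; AND[min(a, b)] → w = 0.11
R3: rated=0.52, slow=0.25; AND[min(a, b)] → w = 0.25
R4: ¬low=1−0.94=0.06, high=0.71, slow=0.25; AND[min(a, b)] → w = 0.06
Rules with consequent 'mid': {R2, R3, R4} → strengths 0.11, 0.25, 0.06
Aggregate via t-conorm [max(a, b)]: 0.25

0.25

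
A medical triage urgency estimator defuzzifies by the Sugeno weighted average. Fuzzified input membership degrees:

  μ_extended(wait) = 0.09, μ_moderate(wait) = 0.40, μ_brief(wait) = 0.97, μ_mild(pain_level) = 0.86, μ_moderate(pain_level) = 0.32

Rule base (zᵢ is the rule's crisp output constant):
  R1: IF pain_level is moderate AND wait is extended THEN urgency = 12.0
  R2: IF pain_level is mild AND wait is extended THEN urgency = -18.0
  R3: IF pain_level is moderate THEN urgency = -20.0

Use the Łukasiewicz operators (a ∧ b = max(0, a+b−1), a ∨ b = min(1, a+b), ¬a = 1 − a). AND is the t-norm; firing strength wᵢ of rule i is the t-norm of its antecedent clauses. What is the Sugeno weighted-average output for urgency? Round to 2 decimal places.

-20.00

R1 (z=12.0): moderate=0.32, extended=0.09; AND[max(0, a+b−1)] → w = 0.00
R2 (z=-18.0): mild=0.86, extended=0.09; AND[max(0, a+b−1)] → w = 0.00
R3 (z=-20.0): moderate=0.32 → w = 0.32
Weighted average = (0.00·12.0 + 0.00·-18.0 + 0.32·-20.0) / (0.00 + 0.00 + 0.32)
  = -6.4000 / 0.3200 = -20.00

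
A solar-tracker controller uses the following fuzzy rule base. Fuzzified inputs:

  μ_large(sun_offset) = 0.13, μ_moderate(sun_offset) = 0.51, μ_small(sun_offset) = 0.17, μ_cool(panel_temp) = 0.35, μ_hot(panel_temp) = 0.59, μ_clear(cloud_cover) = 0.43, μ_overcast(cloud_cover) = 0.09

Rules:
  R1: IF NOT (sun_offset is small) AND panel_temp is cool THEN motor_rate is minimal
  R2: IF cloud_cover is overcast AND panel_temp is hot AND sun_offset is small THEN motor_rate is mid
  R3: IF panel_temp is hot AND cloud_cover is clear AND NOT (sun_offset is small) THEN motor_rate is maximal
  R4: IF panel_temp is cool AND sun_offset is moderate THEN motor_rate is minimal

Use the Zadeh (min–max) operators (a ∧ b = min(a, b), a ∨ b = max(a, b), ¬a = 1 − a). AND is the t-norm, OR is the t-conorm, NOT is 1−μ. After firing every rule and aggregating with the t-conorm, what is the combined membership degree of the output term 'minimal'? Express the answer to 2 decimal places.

0.35

R1: ¬small=1−0.17=0.83, cool=0.35; AND[min(a, b)] → w = 0.35
R2: overcast=0.09, hot=0.59, small=0.17; AND[min(a, b)] → w = 0.09
R3: hot=0.59, clear=0.43, ¬small=1−0.17=0.83; AND[min(a, b)] → w = 0.43
R4: cool=0.35, moderate=0.51; AND[min(a, b)] → w = 0.35
Rules with consequent 'minimal': {R1, R4} → strengths 0.35, 0.35
Aggregate via t-conorm [max(a, b)]: 0.35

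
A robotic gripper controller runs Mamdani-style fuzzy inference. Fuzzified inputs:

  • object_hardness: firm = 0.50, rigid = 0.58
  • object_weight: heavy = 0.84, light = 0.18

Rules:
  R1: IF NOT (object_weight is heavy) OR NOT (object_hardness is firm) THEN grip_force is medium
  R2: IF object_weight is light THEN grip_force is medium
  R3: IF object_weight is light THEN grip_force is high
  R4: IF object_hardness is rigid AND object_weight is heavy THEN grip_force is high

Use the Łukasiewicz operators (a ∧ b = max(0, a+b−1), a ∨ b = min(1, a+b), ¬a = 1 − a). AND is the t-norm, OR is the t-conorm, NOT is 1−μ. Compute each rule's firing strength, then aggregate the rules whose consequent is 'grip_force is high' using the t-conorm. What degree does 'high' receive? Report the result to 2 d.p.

R1: ¬heavy=1−0.84=0.16, ¬firm=1−0.50=0.50; OR[min(1, a+b)] → w = 0.66
R2: light=0.18 → w = 0.18
R3: light=0.18 → w = 0.18
R4: rigid=0.58, heavy=0.84; AND[max(0, a+b−1)] → w = 0.42
Rules with consequent 'high': {R3, R4} → strengths 0.18, 0.42
Aggregate via t-conorm [min(1, a+b)]: 0.60

0.60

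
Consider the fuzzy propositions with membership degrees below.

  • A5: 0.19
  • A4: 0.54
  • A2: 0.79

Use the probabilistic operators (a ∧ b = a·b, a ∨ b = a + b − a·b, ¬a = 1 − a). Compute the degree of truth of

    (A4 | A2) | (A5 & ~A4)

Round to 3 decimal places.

A4 | A2 = a + b − a·b on (0.5400, 0.7900) = 0.9034
~A4 = 1 − 0.5400 = 0.4600
A5 & ~A4 = a·b on (0.1900, 0.4600) = 0.0874
(A4 | A2) | (A5 & ~A4) = a + b − a·b on (0.9034, 0.0874) = 0.9118

0.912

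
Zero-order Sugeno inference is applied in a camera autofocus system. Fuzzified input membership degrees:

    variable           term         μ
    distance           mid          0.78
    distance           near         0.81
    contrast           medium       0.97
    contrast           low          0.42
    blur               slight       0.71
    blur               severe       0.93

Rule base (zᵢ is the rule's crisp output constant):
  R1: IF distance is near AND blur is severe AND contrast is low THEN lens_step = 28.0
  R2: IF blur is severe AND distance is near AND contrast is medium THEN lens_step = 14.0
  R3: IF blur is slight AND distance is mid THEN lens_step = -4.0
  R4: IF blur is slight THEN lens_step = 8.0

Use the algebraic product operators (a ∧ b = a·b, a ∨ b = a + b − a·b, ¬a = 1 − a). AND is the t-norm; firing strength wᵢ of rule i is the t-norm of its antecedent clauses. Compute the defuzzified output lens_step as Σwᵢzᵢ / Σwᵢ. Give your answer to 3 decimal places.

R1 (z=28.0): near=0.81, severe=0.93, low=0.42; AND[a·b] → w = 0.3164
R2 (z=14.0): severe=0.93, near=0.81, medium=0.97; AND[a·b] → w = 0.7307
R3 (z=-4.0): slight=0.71, mid=0.78; AND[a·b] → w = 0.5538
R4 (z=8.0): slight=0.71 → w = 0.7100
Weighted average = (0.3164·28.0 + 0.7307·14.0 + 0.5538·-4.0 + 0.7100·8.0) / (0.3164 + 0.7307 + 0.5538 + 0.7100)
  = 22.5534 / 2.3109 = 9.760

9.760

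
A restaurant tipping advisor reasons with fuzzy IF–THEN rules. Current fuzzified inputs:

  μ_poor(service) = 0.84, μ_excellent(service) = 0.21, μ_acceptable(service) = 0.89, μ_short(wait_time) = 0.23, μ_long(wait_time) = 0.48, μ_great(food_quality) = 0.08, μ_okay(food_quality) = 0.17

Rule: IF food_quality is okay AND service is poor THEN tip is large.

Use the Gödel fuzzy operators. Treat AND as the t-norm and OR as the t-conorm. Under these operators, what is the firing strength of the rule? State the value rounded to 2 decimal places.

0.17

firing strength: okay=0.17, poor=0.84; AND[min(a, b)] → w = 0.17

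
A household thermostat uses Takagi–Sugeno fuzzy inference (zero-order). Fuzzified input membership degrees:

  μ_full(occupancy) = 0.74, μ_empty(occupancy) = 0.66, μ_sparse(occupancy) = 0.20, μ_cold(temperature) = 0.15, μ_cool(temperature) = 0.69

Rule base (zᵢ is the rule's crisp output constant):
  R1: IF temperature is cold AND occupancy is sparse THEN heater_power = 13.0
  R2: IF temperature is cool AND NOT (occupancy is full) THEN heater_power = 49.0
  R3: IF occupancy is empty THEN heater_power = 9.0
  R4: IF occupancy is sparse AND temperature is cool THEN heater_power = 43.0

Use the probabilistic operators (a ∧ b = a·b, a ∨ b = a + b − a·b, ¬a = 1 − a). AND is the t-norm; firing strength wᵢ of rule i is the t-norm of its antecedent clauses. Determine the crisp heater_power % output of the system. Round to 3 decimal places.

R1 (z=13.0): cold=0.15, sparse=0.20; AND[a·b] → w = 0.0300
R2 (z=49.0): cool=0.69, ¬full=1−0.74=0.26; AND[a·b] → w = 0.1794
R3 (z=9.0): empty=0.66 → w = 0.6600
R4 (z=43.0): sparse=0.20, cool=0.69; AND[a·b] → w = 0.1380
Weighted average = (0.0300·13.0 + 0.1794·49.0 + 0.6600·9.0 + 0.1380·43.0) / (0.0300 + 0.1794 + 0.6600 + 0.1380)
  = 21.0546 / 1.0074 = 20.900

20.900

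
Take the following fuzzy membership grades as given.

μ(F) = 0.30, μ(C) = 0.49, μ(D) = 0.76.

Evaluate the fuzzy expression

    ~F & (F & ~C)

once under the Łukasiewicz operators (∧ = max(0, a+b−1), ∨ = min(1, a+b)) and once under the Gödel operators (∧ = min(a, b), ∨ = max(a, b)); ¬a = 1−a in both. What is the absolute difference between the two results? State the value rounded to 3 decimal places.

Under Łukasiewicz:
  ~F = 1 − 0.30 = 0.70
  ~C = 1 − 0.49 = 0.51
  F & ~C = max(0, a+b−1) on (0.30, 0.51) = 0.00
  ~F & (F & ~C) = max(0, a+b−1) on (0.70, 0.00) = 0.00
  → value = 0.0000
Under Gödel:
  ~F = 1 − 0.30 = 0.70
  ~C = 1 − 0.49 = 0.51
  F & ~C = min(a, b) on (0.30, 0.51) = 0.30
  ~F & (F & ~C) = min(a, b) on (0.70, 0.30) = 0.30
  → value = 0.3000
|0.0000 − 0.3000| = 0.300

0.300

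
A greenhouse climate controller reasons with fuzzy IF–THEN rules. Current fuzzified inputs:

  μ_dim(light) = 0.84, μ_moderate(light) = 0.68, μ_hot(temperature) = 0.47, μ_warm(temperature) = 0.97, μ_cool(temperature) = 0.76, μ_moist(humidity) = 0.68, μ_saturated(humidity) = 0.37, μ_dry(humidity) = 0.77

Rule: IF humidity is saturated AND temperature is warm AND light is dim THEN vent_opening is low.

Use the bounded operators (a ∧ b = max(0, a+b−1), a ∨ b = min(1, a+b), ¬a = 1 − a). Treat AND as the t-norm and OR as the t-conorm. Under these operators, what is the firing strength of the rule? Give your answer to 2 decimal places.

firing strength: saturated=0.37, warm=0.97, dim=0.84; AND[max(0, a+b−1)] → w = 0.18

0.18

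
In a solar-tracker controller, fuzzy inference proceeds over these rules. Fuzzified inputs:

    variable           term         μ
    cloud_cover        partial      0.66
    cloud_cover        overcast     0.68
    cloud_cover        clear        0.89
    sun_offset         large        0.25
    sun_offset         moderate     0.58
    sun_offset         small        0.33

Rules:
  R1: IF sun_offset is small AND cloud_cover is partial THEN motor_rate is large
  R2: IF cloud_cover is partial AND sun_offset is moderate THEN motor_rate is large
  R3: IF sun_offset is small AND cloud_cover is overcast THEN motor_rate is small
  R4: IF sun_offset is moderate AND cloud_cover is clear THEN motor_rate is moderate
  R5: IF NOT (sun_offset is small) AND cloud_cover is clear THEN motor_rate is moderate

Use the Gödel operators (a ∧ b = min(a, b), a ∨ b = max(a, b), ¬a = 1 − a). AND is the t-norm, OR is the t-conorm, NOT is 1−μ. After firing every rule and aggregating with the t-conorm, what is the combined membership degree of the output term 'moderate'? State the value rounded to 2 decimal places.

0.67

R1: small=0.33, partial=0.66; AND[min(a, b)] → w = 0.33
R2: partial=0.66, moderate=0.58; AND[min(a, b)] → w = 0.58
R3: small=0.33, overcast=0.68; AND[min(a, b)] → w = 0.33
R4: moderate=0.58, clear=0.89; AND[min(a, b)] → w = 0.58
R5: ¬small=1−0.33=0.67, clear=0.89; AND[min(a, b)] → w = 0.67
Rules with consequent 'moderate': {R4, R5} → strengths 0.58, 0.67
Aggregate via t-conorm [max(a, b)]: 0.67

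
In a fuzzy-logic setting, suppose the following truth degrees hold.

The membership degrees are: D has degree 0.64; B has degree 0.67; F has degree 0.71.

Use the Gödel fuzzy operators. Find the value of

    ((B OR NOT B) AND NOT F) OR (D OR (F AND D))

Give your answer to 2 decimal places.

0.64

NOT B = 1 − 0.67 = 0.33
B OR NOT B = max(a, b) on (0.67, 0.33) = 0.67
NOT F = 1 − 0.71 = 0.29
(B OR NOT B) AND NOT F = min(a, b) on (0.67, 0.29) = 0.29
F AND D = min(a, b) on (0.71, 0.64) = 0.64
D OR (F AND D) = max(a, b) on (0.64, 0.64) = 0.64
((B OR NOT B) AND NOT F) OR (D OR (F AND D)) = max(a, b) on (0.29, 0.64) = 0.64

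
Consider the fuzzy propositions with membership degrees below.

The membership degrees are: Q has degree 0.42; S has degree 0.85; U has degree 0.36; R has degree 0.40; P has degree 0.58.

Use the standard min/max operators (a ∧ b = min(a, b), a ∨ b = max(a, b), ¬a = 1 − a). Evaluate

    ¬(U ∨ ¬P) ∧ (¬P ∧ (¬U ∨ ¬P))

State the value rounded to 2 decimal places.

¬P = 1 − 0.58 = 0.42
U ∨ ¬P = max(a, b) on (0.36, 0.42) = 0.42
¬(U ∨ ¬P) = 1 − 0.42 = 0.58
¬P = 1 − 0.58 = 0.42
¬U = 1 − 0.36 = 0.64
¬P = 1 − 0.58 = 0.42
¬U ∨ ¬P = max(a, b) on (0.64, 0.42) = 0.64
¬P ∧ (¬U ∨ ¬P) = min(a, b) on (0.42, 0.64) = 0.42
¬(U ∨ ¬P) ∧ (¬P ∧ (¬U ∨ ¬P)) = min(a, b) on (0.58, 0.42) = 0.42

0.42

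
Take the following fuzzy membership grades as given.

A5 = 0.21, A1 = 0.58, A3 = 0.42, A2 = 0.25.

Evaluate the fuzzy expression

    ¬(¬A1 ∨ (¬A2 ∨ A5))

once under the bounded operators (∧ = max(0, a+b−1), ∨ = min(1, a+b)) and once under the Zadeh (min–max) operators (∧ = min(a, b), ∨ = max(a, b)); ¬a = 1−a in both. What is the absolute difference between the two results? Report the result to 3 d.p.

0.250

Under bounded:
  ¬A1 = 1 − 0.58 = 0.42
  ¬A2 = 1 − 0.25 = 0.75
  ¬A2 ∨ A5 = min(1, a+b) on (0.75, 0.21) = 0.96
  ¬A1 ∨ (¬A2 ∨ A5) = min(1, a+b) on (0.42, 0.96) = 1.00
  ¬(¬A1 ∨ (¬A2 ∨ A5)) = 1 − 1.00 = 0.00
  → value = 0.0000
Under Zadeh (min–max):
  ¬A1 = 1 − 0.58 = 0.42
  ¬A2 = 1 − 0.25 = 0.75
  ¬A2 ∨ A5 = max(a, b) on (0.75, 0.21) = 0.75
  ¬A1 ∨ (¬A2 ∨ A5) = max(a, b) on (0.42, 0.75) = 0.75
  ¬(¬A1 ∨ (¬A2 ∨ A5)) = 1 − 0.75 = 0.25
  → value = 0.2500
|0.0000 − 0.2500| = 0.250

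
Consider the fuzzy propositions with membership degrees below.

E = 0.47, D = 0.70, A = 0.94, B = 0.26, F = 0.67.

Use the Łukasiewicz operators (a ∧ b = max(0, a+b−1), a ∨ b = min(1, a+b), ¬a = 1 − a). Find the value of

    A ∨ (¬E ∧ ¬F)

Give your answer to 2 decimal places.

0.94

¬E = 1 − 0.47 = 0.53
¬F = 1 − 0.67 = 0.33
¬E ∧ ¬F = max(0, a+b−1) on (0.53, 0.33) = 0.00
A ∨ (¬E ∧ ¬F) = min(1, a+b) on (0.94, 0.00) = 0.94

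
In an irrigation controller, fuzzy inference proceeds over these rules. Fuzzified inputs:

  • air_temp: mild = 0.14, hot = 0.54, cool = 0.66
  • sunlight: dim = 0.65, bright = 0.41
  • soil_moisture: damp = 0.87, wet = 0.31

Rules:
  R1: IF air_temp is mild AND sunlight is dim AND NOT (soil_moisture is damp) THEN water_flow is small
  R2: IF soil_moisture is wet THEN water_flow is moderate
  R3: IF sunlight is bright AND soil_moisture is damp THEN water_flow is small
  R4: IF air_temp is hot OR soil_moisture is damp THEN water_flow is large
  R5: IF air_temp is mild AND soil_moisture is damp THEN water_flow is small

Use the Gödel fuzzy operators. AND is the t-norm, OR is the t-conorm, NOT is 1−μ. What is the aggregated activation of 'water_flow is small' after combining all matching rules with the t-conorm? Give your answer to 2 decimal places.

0.41

R1: mild=0.14, dim=0.65, ¬damp=1−0.87=0.13; AND[min(a, b)] → w = 0.13
R2: wet=0.31 → w = 0.31
R3: bright=0.41, damp=0.87; AND[min(a, b)] → w = 0.41
R4: hot=0.54, damp=0.87; OR[max(a, b)] → w = 0.87
R5: mild=0.14, damp=0.87; AND[min(a, b)] → w = 0.14
Rules with consequent 'small': {R1, R3, R5} → strengths 0.13, 0.41, 0.14
Aggregate via t-conorm [max(a, b)]: 0.41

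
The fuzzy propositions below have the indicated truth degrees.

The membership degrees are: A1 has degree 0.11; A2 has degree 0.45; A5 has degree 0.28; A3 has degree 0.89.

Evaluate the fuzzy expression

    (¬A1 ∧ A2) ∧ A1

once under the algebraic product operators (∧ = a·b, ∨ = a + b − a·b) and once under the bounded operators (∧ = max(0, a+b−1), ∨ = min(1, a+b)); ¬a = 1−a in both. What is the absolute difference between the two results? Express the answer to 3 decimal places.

Under algebraic product:
  ¬A1 = 1 − 0.1100 = 0.8900
  ¬A1 ∧ A2 = a·b on (0.8900, 0.4500) = 0.4005
  (¬A1 ∧ A2) ∧ A1 = a·b on (0.4005, 0.1100) = 0.0441
  → value = 0.0441
Under bounded:
  ¬A1 = 1 − 0.11 = 0.89
  ¬A1 ∧ A2 = max(0, a+b−1) on (0.89, 0.45) = 0.34
  (¬A1 ∧ A2) ∧ A1 = max(0, a+b−1) on (0.34, 0.11) = 0.00
  → value = 0.0000
|0.0441 − 0.0000| = 0.044

0.044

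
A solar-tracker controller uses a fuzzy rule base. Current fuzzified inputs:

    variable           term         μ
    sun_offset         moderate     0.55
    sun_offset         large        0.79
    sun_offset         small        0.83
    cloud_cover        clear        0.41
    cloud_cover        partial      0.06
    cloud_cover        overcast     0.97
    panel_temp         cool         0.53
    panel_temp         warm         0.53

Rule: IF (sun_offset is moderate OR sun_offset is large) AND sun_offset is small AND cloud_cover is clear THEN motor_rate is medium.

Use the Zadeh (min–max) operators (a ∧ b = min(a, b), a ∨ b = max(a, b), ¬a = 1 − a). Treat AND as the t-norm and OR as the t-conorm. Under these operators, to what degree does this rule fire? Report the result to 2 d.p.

0.41

firing strength: (moderate=0.55 OR large=0.79) = 0.79; AND[min(a, b)] with small=0.83, clear=0.41 → w = 0.41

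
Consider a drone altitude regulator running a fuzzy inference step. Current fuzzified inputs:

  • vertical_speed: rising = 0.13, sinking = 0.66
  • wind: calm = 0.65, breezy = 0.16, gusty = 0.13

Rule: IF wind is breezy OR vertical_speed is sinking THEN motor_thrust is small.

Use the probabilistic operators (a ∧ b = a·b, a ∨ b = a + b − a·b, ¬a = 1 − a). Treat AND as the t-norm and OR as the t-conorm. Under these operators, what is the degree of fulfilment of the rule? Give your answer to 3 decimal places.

0.714

firing strength: breezy=0.16, sinking=0.66; OR[a + b − a·b] → w = 0.7144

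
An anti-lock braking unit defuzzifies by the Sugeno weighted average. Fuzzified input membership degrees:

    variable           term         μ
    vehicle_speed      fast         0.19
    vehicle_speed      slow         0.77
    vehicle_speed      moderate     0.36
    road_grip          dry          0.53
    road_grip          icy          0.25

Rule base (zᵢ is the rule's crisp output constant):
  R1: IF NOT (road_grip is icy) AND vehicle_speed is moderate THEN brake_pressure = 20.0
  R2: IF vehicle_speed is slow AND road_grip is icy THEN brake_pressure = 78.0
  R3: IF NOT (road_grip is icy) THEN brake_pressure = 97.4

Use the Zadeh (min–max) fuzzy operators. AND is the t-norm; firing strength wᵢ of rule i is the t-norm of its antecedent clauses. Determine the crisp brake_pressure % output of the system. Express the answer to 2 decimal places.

73.35

R1 (z=20.0): ¬icy=1−0.25=0.75, moderate=0.36; AND[min(a, b)] → w = 0.36
R2 (z=78.0): slow=0.77, icy=0.25; AND[min(a, b)] → w = 0.25
R3 (z=97.4): ¬icy=1−0.25=0.75 → w = 0.75
Weighted average = (0.36·20.0 + 0.25·78.0 + 0.75·97.4) / (0.36 + 0.25 + 0.75)
  = 99.7500 / 1.3600 = 73.35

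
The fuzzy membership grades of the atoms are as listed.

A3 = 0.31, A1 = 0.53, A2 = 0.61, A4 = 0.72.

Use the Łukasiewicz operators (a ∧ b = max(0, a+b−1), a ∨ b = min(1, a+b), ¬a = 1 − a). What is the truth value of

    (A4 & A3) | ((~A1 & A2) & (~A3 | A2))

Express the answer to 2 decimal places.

0.11

A4 & A3 = max(0, a+b−1) on (0.72, 0.31) = 0.03
~A1 = 1 − 0.53 = 0.47
~A1 & A2 = max(0, a+b−1) on (0.47, 0.61) = 0.08
~A3 = 1 − 0.31 = 0.69
~A3 | A2 = min(1, a+b) on (0.69, 0.61) = 1.00
(~A1 & A2) & (~A3 | A2) = max(0, a+b−1) on (0.08, 1.00) = 0.08
(A4 & A3) | ((~A1 & A2) & (~A3 | A2)) = min(1, a+b) on (0.03, 0.08) = 0.11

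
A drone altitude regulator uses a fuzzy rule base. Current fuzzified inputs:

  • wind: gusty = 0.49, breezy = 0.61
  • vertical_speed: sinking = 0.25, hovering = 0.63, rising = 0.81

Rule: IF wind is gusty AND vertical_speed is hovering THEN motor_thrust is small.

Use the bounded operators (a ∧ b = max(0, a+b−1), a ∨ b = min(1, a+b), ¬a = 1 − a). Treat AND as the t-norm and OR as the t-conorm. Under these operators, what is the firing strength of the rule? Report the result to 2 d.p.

0.12

firing strength: gusty=0.49, hovering=0.63; AND[max(0, a+b−1)] → w = 0.12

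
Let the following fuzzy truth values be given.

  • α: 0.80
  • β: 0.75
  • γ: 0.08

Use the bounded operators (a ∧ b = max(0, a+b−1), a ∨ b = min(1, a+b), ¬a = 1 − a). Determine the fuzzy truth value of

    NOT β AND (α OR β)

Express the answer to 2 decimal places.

NOT β = 1 − 0.75 = 0.25
α OR β = min(1, a+b) on (0.80, 0.75) = 1.00
NOT β AND (α OR β) = max(0, a+b−1) on (0.25, 1.00) = 0.25

0.25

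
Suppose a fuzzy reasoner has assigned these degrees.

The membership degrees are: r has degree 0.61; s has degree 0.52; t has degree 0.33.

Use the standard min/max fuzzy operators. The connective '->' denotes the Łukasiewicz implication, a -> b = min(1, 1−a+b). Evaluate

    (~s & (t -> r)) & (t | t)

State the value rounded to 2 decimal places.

~s = 1 − 0.52 = 0.48
t -> r  [Łukasiewicz: min(1, 1−a+b)] with a=0.33, b=0.61 → 1.00
~s & (t -> r) = min(a, b) on (0.48, 1.00) = 0.48
t | t = max(a, b) on (0.33, 0.33) = 0.33
(~s & (t -> r)) & (t | t) = min(a, b) on (0.48, 0.33) = 0.33

0.33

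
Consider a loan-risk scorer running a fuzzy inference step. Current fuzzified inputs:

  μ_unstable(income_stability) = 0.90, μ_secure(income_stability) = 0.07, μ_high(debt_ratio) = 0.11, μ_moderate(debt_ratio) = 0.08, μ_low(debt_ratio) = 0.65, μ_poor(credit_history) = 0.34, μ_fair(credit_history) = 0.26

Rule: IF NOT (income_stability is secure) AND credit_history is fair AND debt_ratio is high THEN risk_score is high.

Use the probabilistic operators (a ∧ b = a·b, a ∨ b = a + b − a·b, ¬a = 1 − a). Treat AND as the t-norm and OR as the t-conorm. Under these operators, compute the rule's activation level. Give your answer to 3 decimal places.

0.027

firing strength: ¬secure=1−0.07=0.93, fair=0.26, high=0.11; AND[a·b] → w = 0.0266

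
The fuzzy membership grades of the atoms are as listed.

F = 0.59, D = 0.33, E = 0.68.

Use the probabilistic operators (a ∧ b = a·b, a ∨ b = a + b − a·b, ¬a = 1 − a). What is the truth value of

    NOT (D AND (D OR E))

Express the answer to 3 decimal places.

0.741

D OR E = a + b − a·b on (0.3300, 0.6800) = 0.7856
D AND (D OR E) = a·b on (0.3300, 0.7856) = 0.2592
NOT (D AND (D OR E)) = 1 − 0.2592 = 0.7408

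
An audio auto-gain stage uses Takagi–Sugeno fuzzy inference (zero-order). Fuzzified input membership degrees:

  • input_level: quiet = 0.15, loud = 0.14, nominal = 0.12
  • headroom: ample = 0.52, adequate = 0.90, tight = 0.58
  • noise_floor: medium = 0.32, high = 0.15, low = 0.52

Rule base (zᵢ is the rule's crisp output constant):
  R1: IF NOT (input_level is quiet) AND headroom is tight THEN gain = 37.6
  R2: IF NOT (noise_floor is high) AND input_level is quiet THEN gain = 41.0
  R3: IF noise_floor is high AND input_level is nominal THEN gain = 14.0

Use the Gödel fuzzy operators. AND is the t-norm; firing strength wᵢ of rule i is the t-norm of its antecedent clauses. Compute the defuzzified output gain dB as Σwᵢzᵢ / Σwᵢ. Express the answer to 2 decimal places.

R1 (z=37.6): ¬quiet=1−0.15=0.85, tight=0.58; AND[min(a, b)] → w = 0.58
R2 (z=41.0): ¬high=1−0.15=0.85, quiet=0.15; AND[min(a, b)] → w = 0.15
R3 (z=14.0): high=0.15, nominal=0.12; AND[min(a, b)] → w = 0.12
Weighted average = (0.58·37.6 + 0.15·41.0 + 0.12·14.0) / (0.58 + 0.15 + 0.12)
  = 29.6380 / 0.8500 = 34.87

34.87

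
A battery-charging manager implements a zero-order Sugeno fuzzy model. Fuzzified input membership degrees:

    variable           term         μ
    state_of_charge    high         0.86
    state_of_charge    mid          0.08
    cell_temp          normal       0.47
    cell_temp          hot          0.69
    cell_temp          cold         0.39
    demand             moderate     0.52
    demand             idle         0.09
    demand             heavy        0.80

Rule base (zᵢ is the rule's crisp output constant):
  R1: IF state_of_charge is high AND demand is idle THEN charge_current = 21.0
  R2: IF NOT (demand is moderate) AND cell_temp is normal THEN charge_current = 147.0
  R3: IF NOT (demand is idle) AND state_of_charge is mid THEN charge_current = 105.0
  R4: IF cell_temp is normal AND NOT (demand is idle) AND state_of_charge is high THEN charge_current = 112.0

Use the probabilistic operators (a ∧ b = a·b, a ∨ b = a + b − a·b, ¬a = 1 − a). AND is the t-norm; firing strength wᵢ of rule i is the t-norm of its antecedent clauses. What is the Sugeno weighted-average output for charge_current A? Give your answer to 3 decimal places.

R1 (z=21.0): high=0.86, idle=0.09; AND[a·b] → w = 0.0774
R2 (z=147.0): ¬moderate=1−0.52=0.48, normal=0.47; AND[a·b] → w = 0.2256
R3 (z=105.0): ¬idle=1−0.09=0.91, mid=0.08; AND[a·b] → w = 0.0728
R4 (z=112.0): normal=0.47, ¬idle=1−0.09=0.91, high=0.86; AND[a·b] → w = 0.3678
Weighted average = (0.0774·21.0 + 0.2256·147.0 + 0.0728·105.0 + 0.3678·112.0) / (0.0774 + 0.2256 + 0.0728 + 0.3678)
  = 83.6287 / 0.7436 = 112.461

112.461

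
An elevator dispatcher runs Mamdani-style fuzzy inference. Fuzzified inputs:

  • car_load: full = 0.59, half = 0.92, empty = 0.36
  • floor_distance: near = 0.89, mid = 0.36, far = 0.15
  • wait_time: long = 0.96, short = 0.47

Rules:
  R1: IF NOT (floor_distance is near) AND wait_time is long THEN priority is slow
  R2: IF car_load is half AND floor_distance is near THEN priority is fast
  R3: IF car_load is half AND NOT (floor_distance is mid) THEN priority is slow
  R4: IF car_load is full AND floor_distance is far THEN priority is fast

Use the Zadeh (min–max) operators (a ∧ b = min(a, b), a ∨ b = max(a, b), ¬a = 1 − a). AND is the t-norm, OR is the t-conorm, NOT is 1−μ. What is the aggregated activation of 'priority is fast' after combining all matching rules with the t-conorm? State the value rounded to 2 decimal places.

0.89

R1: ¬near=1−0.89=0.11, long=0.96; AND[min(a, b)] → w = 0.11
R2: half=0.92, near=0.89; AND[min(a, b)] → w = 0.89
R3: half=0.92, ¬mid=1−0.36=0.64; AND[min(a, b)] → w = 0.64
R4: full=0.59, far=0.15; AND[min(a, b)] → w = 0.15
Rules with consequent 'fast': {R2, R4} → strengths 0.89, 0.15
Aggregate via t-conorm [max(a, b)]: 0.89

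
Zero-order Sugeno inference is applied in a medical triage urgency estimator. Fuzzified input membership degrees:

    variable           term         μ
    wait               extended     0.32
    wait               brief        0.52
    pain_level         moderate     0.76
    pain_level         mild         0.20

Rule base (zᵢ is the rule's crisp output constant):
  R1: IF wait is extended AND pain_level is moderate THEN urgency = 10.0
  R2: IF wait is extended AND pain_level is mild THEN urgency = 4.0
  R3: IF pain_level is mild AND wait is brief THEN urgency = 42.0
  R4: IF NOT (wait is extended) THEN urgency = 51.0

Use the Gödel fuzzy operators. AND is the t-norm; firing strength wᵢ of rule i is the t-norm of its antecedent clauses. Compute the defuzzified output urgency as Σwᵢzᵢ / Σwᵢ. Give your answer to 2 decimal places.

R1 (z=10.0): extended=0.32, moderate=0.76; AND[min(a, b)] → w = 0.32
R2 (z=4.0): extended=0.32, mild=0.20; AND[min(a, b)] → w = 0.20
R3 (z=42.0): mild=0.20, brief=0.52; AND[min(a, b)] → w = 0.20
R4 (z=51.0): ¬extended=1−0.32=0.68 → w = 0.68
Weighted average = (0.32·10.0 + 0.20·4.0 + 0.20·42.0 + 0.68·51.0) / (0.32 + 0.20 + 0.20 + 0.68)
  = 47.0800 / 1.4000 = 33.63

33.63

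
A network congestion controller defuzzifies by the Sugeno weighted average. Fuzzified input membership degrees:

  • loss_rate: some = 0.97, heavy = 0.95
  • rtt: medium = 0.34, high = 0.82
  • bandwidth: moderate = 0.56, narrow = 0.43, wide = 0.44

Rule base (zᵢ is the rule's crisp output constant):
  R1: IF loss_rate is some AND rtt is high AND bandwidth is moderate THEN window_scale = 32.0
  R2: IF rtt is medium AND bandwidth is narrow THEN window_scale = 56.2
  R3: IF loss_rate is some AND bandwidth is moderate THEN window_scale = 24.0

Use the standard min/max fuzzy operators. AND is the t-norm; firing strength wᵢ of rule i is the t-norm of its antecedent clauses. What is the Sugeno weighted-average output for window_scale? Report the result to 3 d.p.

R1 (z=32.0): some=0.97, high=0.82, moderate=0.56; AND[min(a, b)] → w = 0.56
R2 (z=56.2): medium=0.34, narrow=0.43; AND[min(a, b)] → w = 0.34
R3 (z=24.0): some=0.97, moderate=0.56; AND[min(a, b)] → w = 0.56
Weighted average = (0.56·32.0 + 0.34·56.2 + 0.56·24.0) / (0.56 + 0.34 + 0.56)
  = 50.4680 / 1.4600 = 34.567

34.567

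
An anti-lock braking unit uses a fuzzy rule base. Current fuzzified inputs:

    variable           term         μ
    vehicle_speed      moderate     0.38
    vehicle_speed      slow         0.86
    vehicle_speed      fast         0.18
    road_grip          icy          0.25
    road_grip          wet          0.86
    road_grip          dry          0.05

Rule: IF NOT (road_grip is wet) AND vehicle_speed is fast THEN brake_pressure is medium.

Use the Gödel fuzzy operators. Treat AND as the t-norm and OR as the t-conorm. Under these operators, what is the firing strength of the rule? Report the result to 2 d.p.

0.14

firing strength: ¬wet=1−0.86=0.14, fast=0.18; AND[min(a, b)] → w = 0.14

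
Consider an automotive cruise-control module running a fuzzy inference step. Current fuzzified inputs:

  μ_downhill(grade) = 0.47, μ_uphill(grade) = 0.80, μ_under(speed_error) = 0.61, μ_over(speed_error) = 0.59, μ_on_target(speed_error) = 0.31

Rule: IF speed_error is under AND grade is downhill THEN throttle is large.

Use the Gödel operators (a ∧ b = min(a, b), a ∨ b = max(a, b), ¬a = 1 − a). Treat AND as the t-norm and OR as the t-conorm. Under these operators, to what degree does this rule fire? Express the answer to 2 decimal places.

0.47

firing strength: under=0.61, downhill=0.47; AND[min(a, b)] → w = 0.47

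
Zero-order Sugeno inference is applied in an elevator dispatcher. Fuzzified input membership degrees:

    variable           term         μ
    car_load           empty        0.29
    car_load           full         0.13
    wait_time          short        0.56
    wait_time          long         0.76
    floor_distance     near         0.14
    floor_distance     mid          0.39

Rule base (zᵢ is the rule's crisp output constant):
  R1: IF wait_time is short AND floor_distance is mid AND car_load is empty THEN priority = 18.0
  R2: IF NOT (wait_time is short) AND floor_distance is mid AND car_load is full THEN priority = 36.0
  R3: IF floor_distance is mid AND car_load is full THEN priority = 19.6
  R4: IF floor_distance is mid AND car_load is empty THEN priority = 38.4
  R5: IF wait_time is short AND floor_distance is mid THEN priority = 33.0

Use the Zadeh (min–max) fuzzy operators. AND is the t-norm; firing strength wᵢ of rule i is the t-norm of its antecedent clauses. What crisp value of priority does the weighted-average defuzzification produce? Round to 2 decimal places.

29.64

R1 (z=18.0): short=0.56, mid=0.39, empty=0.29; AND[min(a, b)] → w = 0.29
R2 (z=36.0): ¬short=1−0.56=0.44, mid=0.39, full=0.13; AND[min(a, b)] → w = 0.13
R3 (z=19.6): mid=0.39, full=0.13; AND[min(a, b)] → w = 0.13
R4 (z=38.4): mid=0.39, empty=0.29; AND[min(a, b)] → w = 0.29
R5 (z=33.0): short=0.56, mid=0.39; AND[min(a, b)] → w = 0.39
Weighted average = (0.29·18.0 + 0.13·36.0 + 0.13·19.6 + 0.29·38.4 + 0.39·33.0) / (0.29 + 0.13 + 0.13 + 0.29 + 0.39)
  = 36.4540 / 1.2300 = 29.64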